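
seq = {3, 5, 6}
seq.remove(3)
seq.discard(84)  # {5, 6}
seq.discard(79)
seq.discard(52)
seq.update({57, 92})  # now {5, 6, 57, 92}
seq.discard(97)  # {5, 6, 57, 92}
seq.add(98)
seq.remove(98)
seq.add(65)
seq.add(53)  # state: {5, 6, 53, 57, 65, 92}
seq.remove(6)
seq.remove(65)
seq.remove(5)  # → {53, 57, 92}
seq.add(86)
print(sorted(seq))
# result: [53, 57, 86, 92]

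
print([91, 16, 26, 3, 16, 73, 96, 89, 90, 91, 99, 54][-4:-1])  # [90, 91, 99]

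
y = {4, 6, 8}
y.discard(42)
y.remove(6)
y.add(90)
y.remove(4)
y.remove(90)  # {8}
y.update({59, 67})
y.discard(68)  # {8, 59, 67}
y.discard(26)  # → {8, 59, 67}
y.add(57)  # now {8, 57, 59, 67}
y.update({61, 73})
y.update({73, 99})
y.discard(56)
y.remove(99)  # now {8, 57, 59, 61, 67, 73}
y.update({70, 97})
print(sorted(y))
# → [8, 57, 59, 61, 67, 70, 73, 97]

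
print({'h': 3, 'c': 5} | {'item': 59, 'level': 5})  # {'h': 3, 'c': 5, 'item': 59, 'level': 5}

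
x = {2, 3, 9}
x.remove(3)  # {2, 9}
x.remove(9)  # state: {2}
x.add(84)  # {2, 84}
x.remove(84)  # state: {2}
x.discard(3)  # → {2}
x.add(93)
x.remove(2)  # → {93}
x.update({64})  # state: {64, 93}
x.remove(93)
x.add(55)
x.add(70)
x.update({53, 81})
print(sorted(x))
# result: [53, 55, 64, 70, 81]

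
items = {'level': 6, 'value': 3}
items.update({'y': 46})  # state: {'level': 6, 'value': 3, 'y': 46}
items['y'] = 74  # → {'level': 6, 'value': 3, 'y': 74}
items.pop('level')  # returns 6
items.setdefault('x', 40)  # 40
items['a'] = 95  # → {'value': 3, 'y': 74, 'x': 40, 'a': 95}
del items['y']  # {'value': 3, 'x': 40, 'a': 95}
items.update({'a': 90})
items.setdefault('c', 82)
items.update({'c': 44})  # {'value': 3, 'x': 40, 'a': 90, 'c': 44}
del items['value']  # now {'x': 40, 'a': 90, 'c': 44}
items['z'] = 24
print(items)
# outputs {'x': 40, 'a': 90, 'c': 44, 'z': 24}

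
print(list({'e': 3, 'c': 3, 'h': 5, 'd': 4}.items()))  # [('e', 3), ('c', 3), ('h', 5), ('d', 4)]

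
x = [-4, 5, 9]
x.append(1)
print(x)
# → [-4, 5, 9, 1]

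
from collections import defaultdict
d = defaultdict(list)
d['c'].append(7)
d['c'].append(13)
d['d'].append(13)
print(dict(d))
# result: {'c': [7, 13], 'd': [13]}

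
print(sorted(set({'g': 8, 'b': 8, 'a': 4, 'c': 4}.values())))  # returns [4, 8]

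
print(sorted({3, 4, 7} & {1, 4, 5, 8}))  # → [4]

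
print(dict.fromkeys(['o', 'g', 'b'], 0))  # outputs {'o': 0, 'g': 0, 'b': 0}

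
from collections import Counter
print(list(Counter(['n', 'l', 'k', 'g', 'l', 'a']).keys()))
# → ['n', 'l', 'k', 'g', 'a']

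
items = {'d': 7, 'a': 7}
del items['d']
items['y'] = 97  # {'a': 7, 'y': 97}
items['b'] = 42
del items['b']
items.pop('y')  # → 97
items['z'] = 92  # {'a': 7, 'z': 92}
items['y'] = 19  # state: {'a': 7, 'z': 92, 'y': 19}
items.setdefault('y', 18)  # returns 19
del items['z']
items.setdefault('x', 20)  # 20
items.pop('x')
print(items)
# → {'a': 7, 'y': 19}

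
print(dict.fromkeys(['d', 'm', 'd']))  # {'d': None, 'm': None}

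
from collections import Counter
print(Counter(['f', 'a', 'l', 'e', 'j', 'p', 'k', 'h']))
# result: Counter({'f': 1, 'a': 1, 'l': 1, 'e': 1, 'j': 1, 'p': 1, 'k': 1, 'h': 1})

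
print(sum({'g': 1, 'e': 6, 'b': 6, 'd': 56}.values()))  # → 69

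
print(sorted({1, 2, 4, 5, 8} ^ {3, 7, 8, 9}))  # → [1, 2, 3, 4, 5, 7, 9]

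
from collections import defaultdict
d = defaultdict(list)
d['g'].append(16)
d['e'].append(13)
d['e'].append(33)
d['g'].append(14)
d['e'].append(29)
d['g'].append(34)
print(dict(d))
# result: {'g': [16, 14, 34], 'e': [13, 33, 29]}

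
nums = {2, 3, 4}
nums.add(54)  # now {2, 3, 4, 54}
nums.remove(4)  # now {2, 3, 54}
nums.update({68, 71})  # {2, 3, 54, 68, 71}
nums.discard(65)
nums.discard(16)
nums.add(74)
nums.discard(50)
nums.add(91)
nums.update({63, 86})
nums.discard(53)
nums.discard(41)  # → {2, 3, 54, 63, 68, 71, 74, 86, 91}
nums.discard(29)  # {2, 3, 54, 63, 68, 71, 74, 86, 91}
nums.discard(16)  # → {2, 3, 54, 63, 68, 71, 74, 86, 91}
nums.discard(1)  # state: {2, 3, 54, 63, 68, 71, 74, 86, 91}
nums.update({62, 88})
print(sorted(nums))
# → [2, 3, 54, 62, 63, 68, 71, 74, 86, 88, 91]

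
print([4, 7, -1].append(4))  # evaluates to None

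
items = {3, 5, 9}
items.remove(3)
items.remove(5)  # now {9}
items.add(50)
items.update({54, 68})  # {9, 50, 54, 68}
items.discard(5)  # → {9, 50, 54, 68}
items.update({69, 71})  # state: {9, 50, 54, 68, 69, 71}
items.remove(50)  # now {9, 54, 68, 69, 71}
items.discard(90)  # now {9, 54, 68, 69, 71}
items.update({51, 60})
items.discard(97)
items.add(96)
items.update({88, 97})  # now {9, 51, 54, 60, 68, 69, 71, 88, 96, 97}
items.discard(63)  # {9, 51, 54, 60, 68, 69, 71, 88, 96, 97}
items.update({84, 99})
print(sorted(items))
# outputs [9, 51, 54, 60, 68, 69, 71, 84, 88, 96, 97, 99]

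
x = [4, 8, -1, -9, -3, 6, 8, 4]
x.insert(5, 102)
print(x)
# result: [4, 8, -1, -9, -3, 102, 6, 8, 4]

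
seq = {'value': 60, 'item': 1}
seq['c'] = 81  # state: {'value': 60, 'item': 1, 'c': 81}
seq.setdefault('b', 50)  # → 50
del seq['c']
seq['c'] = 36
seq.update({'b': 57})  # {'value': 60, 'item': 1, 'b': 57, 'c': 36}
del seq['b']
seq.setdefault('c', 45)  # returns 36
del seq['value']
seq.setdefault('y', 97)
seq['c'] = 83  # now {'item': 1, 'c': 83, 'y': 97}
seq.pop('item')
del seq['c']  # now {'y': 97}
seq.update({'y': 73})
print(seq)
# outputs {'y': 73}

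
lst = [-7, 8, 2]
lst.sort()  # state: [-7, 2, 8]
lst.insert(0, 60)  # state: [60, -7, 2, 8]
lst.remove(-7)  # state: [60, 2, 8]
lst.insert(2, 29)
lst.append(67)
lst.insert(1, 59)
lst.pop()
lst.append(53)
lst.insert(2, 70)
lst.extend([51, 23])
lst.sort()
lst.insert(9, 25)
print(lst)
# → [2, 8, 23, 29, 51, 53, 59, 60, 70, 25]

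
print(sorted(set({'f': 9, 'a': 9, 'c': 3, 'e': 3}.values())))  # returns [3, 9]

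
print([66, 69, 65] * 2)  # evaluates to [66, 69, 65, 66, 69, 65]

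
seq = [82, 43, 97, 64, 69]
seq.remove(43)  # [82, 97, 64, 69]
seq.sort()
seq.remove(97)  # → [64, 69, 82]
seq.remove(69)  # [64, 82]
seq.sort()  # [64, 82]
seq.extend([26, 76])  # [64, 82, 26, 76]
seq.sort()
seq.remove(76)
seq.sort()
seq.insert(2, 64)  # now [26, 64, 64, 82]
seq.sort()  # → [26, 64, 64, 82]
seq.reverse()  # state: [82, 64, 64, 26]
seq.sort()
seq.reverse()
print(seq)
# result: [82, 64, 64, 26]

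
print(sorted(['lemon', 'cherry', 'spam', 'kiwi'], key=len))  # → ['spam', 'kiwi', 'lemon', 'cherry']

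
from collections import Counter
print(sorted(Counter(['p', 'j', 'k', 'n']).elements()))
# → ['j', 'k', 'n', 'p']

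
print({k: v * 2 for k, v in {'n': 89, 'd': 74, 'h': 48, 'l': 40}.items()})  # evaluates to {'n': 178, 'd': 148, 'h': 96, 'l': 80}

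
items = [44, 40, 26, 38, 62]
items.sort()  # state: [26, 38, 40, 44, 62]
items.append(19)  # [26, 38, 40, 44, 62, 19]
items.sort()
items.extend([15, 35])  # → [19, 26, 38, 40, 44, 62, 15, 35]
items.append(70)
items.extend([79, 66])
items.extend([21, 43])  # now [19, 26, 38, 40, 44, 62, 15, 35, 70, 79, 66, 21, 43]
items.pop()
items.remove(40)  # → [19, 26, 38, 44, 62, 15, 35, 70, 79, 66, 21]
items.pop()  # 21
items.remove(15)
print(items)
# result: [19, 26, 38, 44, 62, 35, 70, 79, 66]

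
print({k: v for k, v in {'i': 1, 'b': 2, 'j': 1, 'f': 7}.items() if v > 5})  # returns {'f': 7}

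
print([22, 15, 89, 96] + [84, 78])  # [22, 15, 89, 96, 84, 78]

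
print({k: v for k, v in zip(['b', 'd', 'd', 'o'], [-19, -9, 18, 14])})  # {'b': -19, 'd': 18, 'o': 14}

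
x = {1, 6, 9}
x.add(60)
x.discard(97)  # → {1, 6, 9, 60}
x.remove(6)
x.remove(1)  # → {9, 60}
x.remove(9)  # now {60}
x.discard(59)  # {60}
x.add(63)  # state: {60, 63}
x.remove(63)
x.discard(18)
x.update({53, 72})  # {53, 60, 72}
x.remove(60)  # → {53, 72}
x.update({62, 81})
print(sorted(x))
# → [53, 62, 72, 81]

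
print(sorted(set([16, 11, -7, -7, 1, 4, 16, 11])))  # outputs [-7, 1, 4, 11, 16]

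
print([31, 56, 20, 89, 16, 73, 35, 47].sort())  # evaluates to None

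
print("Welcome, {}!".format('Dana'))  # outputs Welcome, Dana!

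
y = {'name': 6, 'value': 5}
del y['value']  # {'name': 6}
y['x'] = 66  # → {'name': 6, 'x': 66}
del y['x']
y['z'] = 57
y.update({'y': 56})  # {'name': 6, 'z': 57, 'y': 56}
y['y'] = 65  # {'name': 6, 'z': 57, 'y': 65}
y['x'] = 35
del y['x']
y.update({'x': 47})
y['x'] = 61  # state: {'name': 6, 'z': 57, 'y': 65, 'x': 61}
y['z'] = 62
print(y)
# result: {'name': 6, 'z': 62, 'y': 65, 'x': 61}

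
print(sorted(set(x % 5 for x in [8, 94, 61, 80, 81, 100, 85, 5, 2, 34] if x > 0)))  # [0, 1, 2, 3, 4]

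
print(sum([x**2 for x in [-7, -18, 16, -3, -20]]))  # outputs 1038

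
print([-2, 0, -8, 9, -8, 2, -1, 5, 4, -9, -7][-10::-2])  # [0]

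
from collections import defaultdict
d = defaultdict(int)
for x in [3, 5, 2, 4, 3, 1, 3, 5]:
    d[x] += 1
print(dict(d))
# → {3: 3, 5: 2, 2: 1, 4: 1, 1: 1}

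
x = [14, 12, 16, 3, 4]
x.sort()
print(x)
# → [3, 4, 12, 14, 16]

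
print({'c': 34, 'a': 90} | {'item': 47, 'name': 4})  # {'c': 34, 'a': 90, 'item': 47, 'name': 4}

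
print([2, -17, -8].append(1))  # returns None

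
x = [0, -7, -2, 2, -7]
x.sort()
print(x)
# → [-7, -7, -2, 0, 2]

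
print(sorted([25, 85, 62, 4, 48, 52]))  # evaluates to [4, 25, 48, 52, 62, 85]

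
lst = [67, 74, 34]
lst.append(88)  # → [67, 74, 34, 88]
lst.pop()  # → 88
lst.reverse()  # [34, 74, 67]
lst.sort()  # [34, 67, 74]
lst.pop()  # 74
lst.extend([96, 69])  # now [34, 67, 96, 69]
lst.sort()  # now [34, 67, 69, 96]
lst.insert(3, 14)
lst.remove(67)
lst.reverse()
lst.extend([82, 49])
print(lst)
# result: [96, 14, 69, 34, 82, 49]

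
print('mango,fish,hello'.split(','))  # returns ['mango', 'fish', 'hello']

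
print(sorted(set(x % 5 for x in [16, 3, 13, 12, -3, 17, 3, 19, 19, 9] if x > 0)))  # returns [1, 2, 3, 4]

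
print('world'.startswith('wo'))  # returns True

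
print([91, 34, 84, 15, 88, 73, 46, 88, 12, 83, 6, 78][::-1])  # [78, 6, 83, 12, 88, 46, 73, 88, 15, 84, 34, 91]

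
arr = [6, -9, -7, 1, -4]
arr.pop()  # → -4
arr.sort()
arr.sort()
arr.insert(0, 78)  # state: [78, -9, -7, 1, 6]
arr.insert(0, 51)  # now [51, 78, -9, -7, 1, 6]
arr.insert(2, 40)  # [51, 78, 40, -9, -7, 1, 6]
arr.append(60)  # [51, 78, 40, -9, -7, 1, 6, 60]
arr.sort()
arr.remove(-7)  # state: [-9, 1, 6, 40, 51, 60, 78]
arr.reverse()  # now [78, 60, 51, 40, 6, 1, -9]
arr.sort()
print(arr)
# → [-9, 1, 6, 40, 51, 60, 78]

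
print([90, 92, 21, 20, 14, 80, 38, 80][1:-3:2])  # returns [92, 20]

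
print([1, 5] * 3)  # [1, 5, 1, 5, 1, 5]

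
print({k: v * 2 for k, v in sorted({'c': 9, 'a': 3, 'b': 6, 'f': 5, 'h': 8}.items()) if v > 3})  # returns {'b': 12, 'c': 18, 'f': 10, 'h': 16}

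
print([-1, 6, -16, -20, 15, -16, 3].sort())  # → None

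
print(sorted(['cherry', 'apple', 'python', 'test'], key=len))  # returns ['test', 'apple', 'cherry', 'python']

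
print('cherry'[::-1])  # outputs yrrehc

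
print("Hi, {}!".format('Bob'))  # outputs Hi, Bob!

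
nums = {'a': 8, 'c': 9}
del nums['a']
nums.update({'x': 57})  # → {'c': 9, 'x': 57}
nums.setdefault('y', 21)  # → 21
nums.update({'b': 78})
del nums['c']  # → {'x': 57, 'y': 21, 'b': 78}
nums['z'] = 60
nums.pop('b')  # 78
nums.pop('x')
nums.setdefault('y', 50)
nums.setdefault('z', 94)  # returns 60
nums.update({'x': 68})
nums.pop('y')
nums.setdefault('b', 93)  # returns 93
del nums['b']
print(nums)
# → {'z': 60, 'x': 68}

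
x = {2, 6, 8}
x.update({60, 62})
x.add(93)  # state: {2, 6, 8, 60, 62, 93}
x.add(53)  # {2, 6, 8, 53, 60, 62, 93}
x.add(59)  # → {2, 6, 8, 53, 59, 60, 62, 93}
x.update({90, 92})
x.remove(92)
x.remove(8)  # {2, 6, 53, 59, 60, 62, 90, 93}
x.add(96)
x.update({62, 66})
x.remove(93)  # {2, 6, 53, 59, 60, 62, 66, 90, 96}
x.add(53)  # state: {2, 6, 53, 59, 60, 62, 66, 90, 96}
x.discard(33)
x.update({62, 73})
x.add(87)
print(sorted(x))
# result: [2, 6, 53, 59, 60, 62, 66, 73, 87, 90, 96]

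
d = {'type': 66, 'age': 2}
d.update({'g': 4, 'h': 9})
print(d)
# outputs {'type': 66, 'age': 2, 'g': 4, 'h': 9}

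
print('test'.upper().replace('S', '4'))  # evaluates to TE4T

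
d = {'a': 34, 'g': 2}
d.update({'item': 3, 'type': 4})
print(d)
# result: {'a': 34, 'g': 2, 'item': 3, 'type': 4}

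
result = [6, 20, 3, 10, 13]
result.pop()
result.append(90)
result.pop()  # 90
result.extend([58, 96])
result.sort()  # [3, 6, 10, 20, 58, 96]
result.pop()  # 96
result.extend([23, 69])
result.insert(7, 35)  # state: [3, 6, 10, 20, 58, 23, 69, 35]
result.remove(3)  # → [6, 10, 20, 58, 23, 69, 35]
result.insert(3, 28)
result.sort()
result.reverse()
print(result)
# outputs [69, 58, 35, 28, 23, 20, 10, 6]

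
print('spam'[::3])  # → sm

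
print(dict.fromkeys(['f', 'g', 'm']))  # {'f': None, 'g': None, 'm': None}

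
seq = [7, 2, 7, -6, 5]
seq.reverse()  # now [5, -6, 7, 2, 7]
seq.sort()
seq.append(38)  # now [-6, 2, 5, 7, 7, 38]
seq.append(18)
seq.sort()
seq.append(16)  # [-6, 2, 5, 7, 7, 18, 38, 16]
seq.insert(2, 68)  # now [-6, 2, 68, 5, 7, 7, 18, 38, 16]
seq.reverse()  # [16, 38, 18, 7, 7, 5, 68, 2, -6]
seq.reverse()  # [-6, 2, 68, 5, 7, 7, 18, 38, 16]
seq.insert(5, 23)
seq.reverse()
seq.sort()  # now [-6, 2, 5, 7, 7, 16, 18, 23, 38, 68]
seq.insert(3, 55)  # [-6, 2, 5, 55, 7, 7, 16, 18, 23, 38, 68]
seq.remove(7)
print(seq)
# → [-6, 2, 5, 55, 7, 16, 18, 23, 38, 68]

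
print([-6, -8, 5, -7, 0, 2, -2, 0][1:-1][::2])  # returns [-8, -7, 2]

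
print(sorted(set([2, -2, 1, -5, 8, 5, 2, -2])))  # [-5, -2, 1, 2, 5, 8]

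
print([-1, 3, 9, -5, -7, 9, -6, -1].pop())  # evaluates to -1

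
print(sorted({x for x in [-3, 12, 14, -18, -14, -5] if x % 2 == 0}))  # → [-18, -14, 12, 14]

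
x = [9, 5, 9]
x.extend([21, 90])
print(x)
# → [9, 5, 9, 21, 90]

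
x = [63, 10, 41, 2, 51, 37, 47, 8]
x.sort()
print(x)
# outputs [2, 8, 10, 37, 41, 47, 51, 63]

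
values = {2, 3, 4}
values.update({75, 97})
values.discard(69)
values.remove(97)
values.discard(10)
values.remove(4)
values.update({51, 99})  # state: {2, 3, 51, 75, 99}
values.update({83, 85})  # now {2, 3, 51, 75, 83, 85, 99}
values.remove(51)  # {2, 3, 75, 83, 85, 99}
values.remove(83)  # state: {2, 3, 75, 85, 99}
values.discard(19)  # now {2, 3, 75, 85, 99}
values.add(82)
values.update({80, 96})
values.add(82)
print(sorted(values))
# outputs [2, 3, 75, 80, 82, 85, 96, 99]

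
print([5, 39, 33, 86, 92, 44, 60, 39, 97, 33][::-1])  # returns [33, 97, 39, 60, 44, 92, 86, 33, 39, 5]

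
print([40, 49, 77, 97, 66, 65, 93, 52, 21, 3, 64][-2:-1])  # [3]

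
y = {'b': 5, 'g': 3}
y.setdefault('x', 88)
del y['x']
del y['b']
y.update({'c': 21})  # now {'g': 3, 'c': 21}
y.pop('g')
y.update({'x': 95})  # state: {'c': 21, 'x': 95}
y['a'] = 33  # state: {'c': 21, 'x': 95, 'a': 33}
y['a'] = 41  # {'c': 21, 'x': 95, 'a': 41}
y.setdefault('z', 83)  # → 83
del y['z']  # {'c': 21, 'x': 95, 'a': 41}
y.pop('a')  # 41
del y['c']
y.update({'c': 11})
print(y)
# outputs {'x': 95, 'c': 11}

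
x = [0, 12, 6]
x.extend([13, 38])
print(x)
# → [0, 12, 6, 13, 38]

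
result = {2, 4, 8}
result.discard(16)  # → {2, 4, 8}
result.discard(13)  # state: {2, 4, 8}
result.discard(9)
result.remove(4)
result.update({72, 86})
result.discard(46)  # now {2, 8, 72, 86}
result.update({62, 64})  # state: {2, 8, 62, 64, 72, 86}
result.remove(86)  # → {2, 8, 62, 64, 72}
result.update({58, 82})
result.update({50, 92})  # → {2, 8, 50, 58, 62, 64, 72, 82, 92}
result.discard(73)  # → {2, 8, 50, 58, 62, 64, 72, 82, 92}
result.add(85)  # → {2, 8, 50, 58, 62, 64, 72, 82, 85, 92}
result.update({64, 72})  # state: {2, 8, 50, 58, 62, 64, 72, 82, 85, 92}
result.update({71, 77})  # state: {2, 8, 50, 58, 62, 64, 71, 72, 77, 82, 85, 92}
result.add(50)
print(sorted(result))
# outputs [2, 8, 50, 58, 62, 64, 71, 72, 77, 82, 85, 92]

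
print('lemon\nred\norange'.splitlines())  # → ['lemon', 'red', 'orange']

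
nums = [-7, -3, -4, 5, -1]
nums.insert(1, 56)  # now [-7, 56, -3, -4, 5, -1]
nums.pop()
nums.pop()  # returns 5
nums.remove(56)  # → [-7, -3, -4]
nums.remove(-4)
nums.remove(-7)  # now [-3]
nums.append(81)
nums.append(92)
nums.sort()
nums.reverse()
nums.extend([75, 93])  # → [92, 81, -3, 75, 93]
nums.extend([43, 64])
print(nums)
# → [92, 81, -3, 75, 93, 43, 64]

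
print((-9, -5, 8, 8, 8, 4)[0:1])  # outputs (-9,)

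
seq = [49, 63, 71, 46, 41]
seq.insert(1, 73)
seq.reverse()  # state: [41, 46, 71, 63, 73, 49]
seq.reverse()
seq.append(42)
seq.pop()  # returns 42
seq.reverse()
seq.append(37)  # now [41, 46, 71, 63, 73, 49, 37]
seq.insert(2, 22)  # [41, 46, 22, 71, 63, 73, 49, 37]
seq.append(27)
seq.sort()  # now [22, 27, 37, 41, 46, 49, 63, 71, 73]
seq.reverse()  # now [73, 71, 63, 49, 46, 41, 37, 27, 22]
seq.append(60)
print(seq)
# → [73, 71, 63, 49, 46, 41, 37, 27, 22, 60]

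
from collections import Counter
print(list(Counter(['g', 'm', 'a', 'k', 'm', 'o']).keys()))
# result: ['g', 'm', 'a', 'k', 'o']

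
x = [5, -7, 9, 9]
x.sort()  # [-7, 5, 9, 9]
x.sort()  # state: [-7, 5, 9, 9]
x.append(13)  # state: [-7, 5, 9, 9, 13]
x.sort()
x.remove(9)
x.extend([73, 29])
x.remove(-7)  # [5, 9, 13, 73, 29]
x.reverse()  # [29, 73, 13, 9, 5]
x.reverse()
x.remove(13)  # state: [5, 9, 73, 29]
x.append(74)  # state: [5, 9, 73, 29, 74]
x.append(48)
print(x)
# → [5, 9, 73, 29, 74, 48]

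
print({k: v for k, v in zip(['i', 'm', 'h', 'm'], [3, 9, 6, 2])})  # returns {'i': 3, 'm': 2, 'h': 6}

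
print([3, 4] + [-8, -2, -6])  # [3, 4, -8, -2, -6]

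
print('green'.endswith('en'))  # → True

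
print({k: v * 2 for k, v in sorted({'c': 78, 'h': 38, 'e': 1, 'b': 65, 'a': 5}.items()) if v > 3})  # {'a': 10, 'b': 130, 'c': 156, 'h': 76}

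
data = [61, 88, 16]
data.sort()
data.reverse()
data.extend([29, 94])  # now [88, 61, 16, 29, 94]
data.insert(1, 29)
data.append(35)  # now [88, 29, 61, 16, 29, 94, 35]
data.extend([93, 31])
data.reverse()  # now [31, 93, 35, 94, 29, 16, 61, 29, 88]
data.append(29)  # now [31, 93, 35, 94, 29, 16, 61, 29, 88, 29]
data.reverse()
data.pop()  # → 31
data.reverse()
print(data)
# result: [93, 35, 94, 29, 16, 61, 29, 88, 29]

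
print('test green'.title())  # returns Test Green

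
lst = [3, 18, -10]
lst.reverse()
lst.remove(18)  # [-10, 3]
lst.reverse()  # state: [3, -10]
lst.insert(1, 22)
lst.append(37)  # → [3, 22, -10, 37]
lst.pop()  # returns 37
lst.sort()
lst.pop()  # 22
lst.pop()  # 3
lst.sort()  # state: [-10]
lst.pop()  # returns -10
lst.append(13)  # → [13]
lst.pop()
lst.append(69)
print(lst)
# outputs [69]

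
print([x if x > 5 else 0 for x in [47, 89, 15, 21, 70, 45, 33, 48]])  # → [47, 89, 15, 21, 70, 45, 33, 48]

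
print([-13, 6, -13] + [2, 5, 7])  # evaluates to [-13, 6, -13, 2, 5, 7]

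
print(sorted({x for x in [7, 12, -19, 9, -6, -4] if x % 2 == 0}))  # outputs [-6, -4, 12]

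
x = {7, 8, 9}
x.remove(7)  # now {8, 9}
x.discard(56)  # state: {8, 9}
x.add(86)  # {8, 9, 86}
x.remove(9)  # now {8, 86}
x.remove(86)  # {8}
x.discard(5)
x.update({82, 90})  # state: {8, 82, 90}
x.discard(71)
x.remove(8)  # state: {82, 90}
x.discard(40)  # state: {82, 90}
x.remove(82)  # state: {90}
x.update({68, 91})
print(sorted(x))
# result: [68, 90, 91]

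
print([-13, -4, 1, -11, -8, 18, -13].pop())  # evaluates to -13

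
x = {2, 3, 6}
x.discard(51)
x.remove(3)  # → {2, 6}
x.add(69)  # {2, 6, 69}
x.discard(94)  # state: {2, 6, 69}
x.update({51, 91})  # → {2, 6, 51, 69, 91}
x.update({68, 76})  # {2, 6, 51, 68, 69, 76, 91}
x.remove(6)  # {2, 51, 68, 69, 76, 91}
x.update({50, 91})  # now {2, 50, 51, 68, 69, 76, 91}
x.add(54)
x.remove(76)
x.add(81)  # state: {2, 50, 51, 54, 68, 69, 81, 91}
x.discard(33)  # {2, 50, 51, 54, 68, 69, 81, 91}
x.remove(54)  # {2, 50, 51, 68, 69, 81, 91}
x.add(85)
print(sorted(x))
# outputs [2, 50, 51, 68, 69, 81, 85, 91]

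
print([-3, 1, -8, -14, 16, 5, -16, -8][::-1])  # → [-8, -16, 5, 16, -14, -8, 1, -3]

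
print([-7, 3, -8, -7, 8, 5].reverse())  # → None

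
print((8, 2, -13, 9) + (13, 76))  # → (8, 2, -13, 9, 13, 76)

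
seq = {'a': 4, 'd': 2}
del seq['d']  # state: {'a': 4}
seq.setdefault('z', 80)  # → 80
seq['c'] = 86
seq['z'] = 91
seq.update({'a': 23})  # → {'a': 23, 'z': 91, 'c': 86}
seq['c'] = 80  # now {'a': 23, 'z': 91, 'c': 80}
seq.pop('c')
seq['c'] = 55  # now {'a': 23, 'z': 91, 'c': 55}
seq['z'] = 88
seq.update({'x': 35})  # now {'a': 23, 'z': 88, 'c': 55, 'x': 35}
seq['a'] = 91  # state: {'a': 91, 'z': 88, 'c': 55, 'x': 35}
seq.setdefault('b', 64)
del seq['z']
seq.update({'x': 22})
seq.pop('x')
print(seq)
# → {'a': 91, 'c': 55, 'b': 64}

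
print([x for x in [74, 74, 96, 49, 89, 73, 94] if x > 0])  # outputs [74, 74, 96, 49, 89, 73, 94]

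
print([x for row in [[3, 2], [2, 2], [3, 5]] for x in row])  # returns [3, 2, 2, 2, 3, 5]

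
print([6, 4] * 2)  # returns [6, 4, 6, 4]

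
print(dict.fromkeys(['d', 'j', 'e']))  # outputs {'d': None, 'j': None, 'e': None}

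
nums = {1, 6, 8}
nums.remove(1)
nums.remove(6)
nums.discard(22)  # {8}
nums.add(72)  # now {8, 72}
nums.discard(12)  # {8, 72}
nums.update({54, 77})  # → {8, 54, 72, 77}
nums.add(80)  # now {8, 54, 72, 77, 80}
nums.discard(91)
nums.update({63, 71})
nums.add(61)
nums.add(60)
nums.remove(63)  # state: {8, 54, 60, 61, 71, 72, 77, 80}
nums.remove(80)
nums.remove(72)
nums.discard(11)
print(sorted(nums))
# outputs [8, 54, 60, 61, 71, 77]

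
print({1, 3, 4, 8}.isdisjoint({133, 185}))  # True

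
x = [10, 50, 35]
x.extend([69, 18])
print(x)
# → [10, 50, 35, 69, 18]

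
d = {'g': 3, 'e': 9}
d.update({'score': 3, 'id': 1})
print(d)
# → {'g': 3, 'e': 9, 'score': 3, 'id': 1}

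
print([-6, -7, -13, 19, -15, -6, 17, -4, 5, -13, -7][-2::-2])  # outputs [-13, -4, -6, 19, -7]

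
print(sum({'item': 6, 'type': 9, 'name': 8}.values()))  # 23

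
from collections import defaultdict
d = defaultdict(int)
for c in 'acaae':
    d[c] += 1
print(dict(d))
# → {'a': 3, 'c': 1, 'e': 1}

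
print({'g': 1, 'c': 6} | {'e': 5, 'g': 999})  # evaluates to {'g': 999, 'c': 6, 'e': 5}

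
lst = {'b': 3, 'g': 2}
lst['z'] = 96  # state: {'b': 3, 'g': 2, 'z': 96}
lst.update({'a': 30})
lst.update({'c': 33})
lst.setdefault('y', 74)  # 74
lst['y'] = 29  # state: {'b': 3, 'g': 2, 'z': 96, 'a': 30, 'c': 33, 'y': 29}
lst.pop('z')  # 96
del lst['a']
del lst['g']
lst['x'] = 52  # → {'b': 3, 'c': 33, 'y': 29, 'x': 52}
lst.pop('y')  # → 29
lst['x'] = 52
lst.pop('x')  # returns 52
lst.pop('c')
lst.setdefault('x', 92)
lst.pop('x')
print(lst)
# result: {'b': 3}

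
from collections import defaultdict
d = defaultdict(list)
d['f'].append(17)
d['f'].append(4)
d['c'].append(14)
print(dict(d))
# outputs {'f': [17, 4], 'c': [14]}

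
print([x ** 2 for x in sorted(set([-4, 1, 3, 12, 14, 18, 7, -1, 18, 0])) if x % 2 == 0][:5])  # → [16, 0, 144, 196, 324]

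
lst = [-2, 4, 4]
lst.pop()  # 4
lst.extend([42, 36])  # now [-2, 4, 42, 36]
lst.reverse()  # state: [36, 42, 4, -2]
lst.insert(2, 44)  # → [36, 42, 44, 4, -2]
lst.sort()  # [-2, 4, 36, 42, 44]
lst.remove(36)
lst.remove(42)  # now [-2, 4, 44]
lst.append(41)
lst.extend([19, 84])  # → [-2, 4, 44, 41, 19, 84]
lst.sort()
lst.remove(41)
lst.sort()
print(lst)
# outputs [-2, 4, 19, 44, 84]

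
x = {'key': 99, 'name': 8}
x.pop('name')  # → 8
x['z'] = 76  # {'key': 99, 'z': 76}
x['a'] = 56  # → {'key': 99, 'z': 76, 'a': 56}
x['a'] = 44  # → {'key': 99, 'z': 76, 'a': 44}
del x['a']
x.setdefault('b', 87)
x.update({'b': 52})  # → {'key': 99, 'z': 76, 'b': 52}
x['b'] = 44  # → {'key': 99, 'z': 76, 'b': 44}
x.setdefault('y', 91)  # 91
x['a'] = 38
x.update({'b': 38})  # {'key': 99, 'z': 76, 'b': 38, 'y': 91, 'a': 38}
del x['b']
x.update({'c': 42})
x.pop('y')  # 91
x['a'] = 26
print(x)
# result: {'key': 99, 'z': 76, 'a': 26, 'c': 42}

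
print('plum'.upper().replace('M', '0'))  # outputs PLU0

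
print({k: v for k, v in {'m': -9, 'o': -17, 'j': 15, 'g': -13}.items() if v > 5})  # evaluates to {'j': 15}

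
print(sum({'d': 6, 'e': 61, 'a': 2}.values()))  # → 69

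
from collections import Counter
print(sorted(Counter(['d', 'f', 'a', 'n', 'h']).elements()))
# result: ['a', 'd', 'f', 'h', 'n']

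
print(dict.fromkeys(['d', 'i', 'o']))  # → {'d': None, 'i': None, 'o': None}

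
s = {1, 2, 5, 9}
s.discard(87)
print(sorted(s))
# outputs [1, 2, 5, 9]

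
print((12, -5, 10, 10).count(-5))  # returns 1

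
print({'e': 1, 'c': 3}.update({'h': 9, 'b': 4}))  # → None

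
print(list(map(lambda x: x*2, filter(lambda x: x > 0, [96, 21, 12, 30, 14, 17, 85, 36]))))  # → [192, 42, 24, 60, 28, 34, 170, 72]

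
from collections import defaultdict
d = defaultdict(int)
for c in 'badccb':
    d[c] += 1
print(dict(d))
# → {'b': 2, 'a': 1, 'd': 1, 'c': 2}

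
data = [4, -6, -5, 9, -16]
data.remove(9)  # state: [4, -6, -5, -16]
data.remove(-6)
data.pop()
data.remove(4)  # [-5]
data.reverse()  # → [-5]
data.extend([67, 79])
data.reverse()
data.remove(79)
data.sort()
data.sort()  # [-5, 67]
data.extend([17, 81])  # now [-5, 67, 17, 81]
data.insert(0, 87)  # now [87, -5, 67, 17, 81]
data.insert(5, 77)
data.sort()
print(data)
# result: [-5, 17, 67, 77, 81, 87]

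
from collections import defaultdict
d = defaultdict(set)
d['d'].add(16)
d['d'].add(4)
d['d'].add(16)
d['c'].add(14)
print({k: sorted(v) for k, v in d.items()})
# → {'d': [4, 16], 'c': [14]}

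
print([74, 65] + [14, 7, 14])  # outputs [74, 65, 14, 7, 14]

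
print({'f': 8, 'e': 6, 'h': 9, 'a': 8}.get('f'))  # 8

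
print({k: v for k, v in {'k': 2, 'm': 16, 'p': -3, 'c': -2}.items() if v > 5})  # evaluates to {'m': 16}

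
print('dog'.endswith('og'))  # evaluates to True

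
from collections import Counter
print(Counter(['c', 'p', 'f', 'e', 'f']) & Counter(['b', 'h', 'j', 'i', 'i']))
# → Counter()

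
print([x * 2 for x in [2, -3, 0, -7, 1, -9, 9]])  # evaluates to [4, -6, 0, -14, 2, -18, 18]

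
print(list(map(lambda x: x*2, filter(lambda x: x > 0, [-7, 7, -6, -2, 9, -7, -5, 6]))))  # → [14, 18, 12]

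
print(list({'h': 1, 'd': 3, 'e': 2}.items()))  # [('h', 1), ('d', 3), ('e', 2)]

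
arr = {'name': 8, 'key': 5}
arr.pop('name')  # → 8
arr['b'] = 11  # {'key': 5, 'b': 11}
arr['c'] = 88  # {'key': 5, 'b': 11, 'c': 88}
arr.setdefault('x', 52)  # 52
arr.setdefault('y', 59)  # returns 59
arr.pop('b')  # 11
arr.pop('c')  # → 88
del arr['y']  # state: {'key': 5, 'x': 52}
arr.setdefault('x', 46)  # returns 52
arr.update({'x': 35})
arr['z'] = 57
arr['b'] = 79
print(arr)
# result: {'key': 5, 'x': 35, 'z': 57, 'b': 79}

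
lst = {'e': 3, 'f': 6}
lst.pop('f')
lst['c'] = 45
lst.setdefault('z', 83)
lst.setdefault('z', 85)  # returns 83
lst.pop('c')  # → 45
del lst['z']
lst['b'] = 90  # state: {'e': 3, 'b': 90}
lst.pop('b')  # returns 90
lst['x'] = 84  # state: {'e': 3, 'x': 84}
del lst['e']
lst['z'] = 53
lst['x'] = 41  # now {'x': 41, 'z': 53}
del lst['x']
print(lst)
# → {'z': 53}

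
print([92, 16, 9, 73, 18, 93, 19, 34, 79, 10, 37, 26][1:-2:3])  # [16, 18, 34]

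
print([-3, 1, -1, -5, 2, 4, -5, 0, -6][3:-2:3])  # [-5, -5]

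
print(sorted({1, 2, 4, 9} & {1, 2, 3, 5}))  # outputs [1, 2]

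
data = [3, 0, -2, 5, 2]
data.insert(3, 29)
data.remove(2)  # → [3, 0, -2, 29, 5]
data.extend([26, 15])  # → [3, 0, -2, 29, 5, 26, 15]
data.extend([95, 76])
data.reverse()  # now [76, 95, 15, 26, 5, 29, -2, 0, 3]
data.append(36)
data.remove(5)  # [76, 95, 15, 26, 29, -2, 0, 3, 36]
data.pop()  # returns 36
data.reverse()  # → [3, 0, -2, 29, 26, 15, 95, 76]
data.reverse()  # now [76, 95, 15, 26, 29, -2, 0, 3]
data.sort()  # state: [-2, 0, 3, 15, 26, 29, 76, 95]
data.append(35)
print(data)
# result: [-2, 0, 3, 15, 26, 29, 76, 95, 35]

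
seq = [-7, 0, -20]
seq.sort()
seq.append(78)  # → [-20, -7, 0, 78]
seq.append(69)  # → [-20, -7, 0, 78, 69]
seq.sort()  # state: [-20, -7, 0, 69, 78]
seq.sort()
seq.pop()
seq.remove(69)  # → [-20, -7, 0]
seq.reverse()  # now [0, -7, -20]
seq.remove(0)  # [-7, -20]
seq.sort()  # [-20, -7]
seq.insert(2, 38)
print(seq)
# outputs [-20, -7, 38]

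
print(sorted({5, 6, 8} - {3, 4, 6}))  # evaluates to [5, 8]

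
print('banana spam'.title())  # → Banana Spam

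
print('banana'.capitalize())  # Banana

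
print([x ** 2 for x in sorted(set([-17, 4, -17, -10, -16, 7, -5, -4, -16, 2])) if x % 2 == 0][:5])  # [256, 100, 16, 4, 16]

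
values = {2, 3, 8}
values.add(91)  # {2, 3, 8, 91}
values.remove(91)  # {2, 3, 8}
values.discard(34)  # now {2, 3, 8}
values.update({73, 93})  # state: {2, 3, 8, 73, 93}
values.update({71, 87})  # {2, 3, 8, 71, 73, 87, 93}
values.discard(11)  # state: {2, 3, 8, 71, 73, 87, 93}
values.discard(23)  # {2, 3, 8, 71, 73, 87, 93}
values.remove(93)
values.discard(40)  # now {2, 3, 8, 71, 73, 87}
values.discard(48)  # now {2, 3, 8, 71, 73, 87}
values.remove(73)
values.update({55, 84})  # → {2, 3, 8, 55, 71, 84, 87}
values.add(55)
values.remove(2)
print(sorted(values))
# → [3, 8, 55, 71, 84, 87]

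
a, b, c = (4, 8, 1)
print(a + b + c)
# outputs 13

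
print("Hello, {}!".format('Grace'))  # Hello, Grace!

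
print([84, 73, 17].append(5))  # None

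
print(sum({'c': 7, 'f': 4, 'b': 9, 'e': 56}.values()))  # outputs 76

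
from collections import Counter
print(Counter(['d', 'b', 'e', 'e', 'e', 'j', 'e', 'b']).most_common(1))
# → [('e', 4)]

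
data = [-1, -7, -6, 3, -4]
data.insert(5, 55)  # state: [-1, -7, -6, 3, -4, 55]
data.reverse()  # [55, -4, 3, -6, -7, -1]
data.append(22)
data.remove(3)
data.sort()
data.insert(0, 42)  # [42, -7, -6, -4, -1, 22, 55]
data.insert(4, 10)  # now [42, -7, -6, -4, 10, -1, 22, 55]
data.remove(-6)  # [42, -7, -4, 10, -1, 22, 55]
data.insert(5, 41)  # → [42, -7, -4, 10, -1, 41, 22, 55]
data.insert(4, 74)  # [42, -7, -4, 10, 74, -1, 41, 22, 55]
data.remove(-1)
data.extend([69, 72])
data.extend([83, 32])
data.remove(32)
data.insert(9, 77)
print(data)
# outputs [42, -7, -4, 10, 74, 41, 22, 55, 69, 77, 72, 83]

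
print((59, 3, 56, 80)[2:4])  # (56, 80)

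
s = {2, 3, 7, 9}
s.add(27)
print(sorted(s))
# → [2, 3, 7, 9, 27]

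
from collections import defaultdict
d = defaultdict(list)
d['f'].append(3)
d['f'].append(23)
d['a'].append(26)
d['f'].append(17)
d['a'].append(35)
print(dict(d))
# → {'f': [3, 23, 17], 'a': [26, 35]}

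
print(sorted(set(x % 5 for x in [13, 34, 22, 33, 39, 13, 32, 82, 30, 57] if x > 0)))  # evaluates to [0, 2, 3, 4]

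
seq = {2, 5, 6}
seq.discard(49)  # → {2, 5, 6}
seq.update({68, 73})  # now {2, 5, 6, 68, 73}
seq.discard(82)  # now {2, 5, 6, 68, 73}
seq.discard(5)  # {2, 6, 68, 73}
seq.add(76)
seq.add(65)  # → {2, 6, 65, 68, 73, 76}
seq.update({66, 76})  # {2, 6, 65, 66, 68, 73, 76}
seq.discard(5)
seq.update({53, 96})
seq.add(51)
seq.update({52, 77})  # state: {2, 6, 51, 52, 53, 65, 66, 68, 73, 76, 77, 96}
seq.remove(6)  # {2, 51, 52, 53, 65, 66, 68, 73, 76, 77, 96}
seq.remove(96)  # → {2, 51, 52, 53, 65, 66, 68, 73, 76, 77}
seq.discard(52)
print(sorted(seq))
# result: [2, 51, 53, 65, 66, 68, 73, 76, 77]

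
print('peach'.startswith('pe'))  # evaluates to True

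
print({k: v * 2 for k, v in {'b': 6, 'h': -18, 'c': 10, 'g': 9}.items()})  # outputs {'b': 12, 'h': -36, 'c': 20, 'g': 18}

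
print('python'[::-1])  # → nohtyp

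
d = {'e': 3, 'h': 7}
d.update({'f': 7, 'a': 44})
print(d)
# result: {'e': 3, 'h': 7, 'f': 7, 'a': 44}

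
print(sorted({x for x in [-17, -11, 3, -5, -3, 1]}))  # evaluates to [-17, -11, -5, -3, 1, 3]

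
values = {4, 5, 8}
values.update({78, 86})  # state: {4, 5, 8, 78, 86}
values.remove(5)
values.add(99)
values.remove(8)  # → {4, 78, 86, 99}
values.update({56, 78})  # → {4, 56, 78, 86, 99}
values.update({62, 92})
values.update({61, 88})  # {4, 56, 61, 62, 78, 86, 88, 92, 99}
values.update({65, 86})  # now {4, 56, 61, 62, 65, 78, 86, 88, 92, 99}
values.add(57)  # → {4, 56, 57, 61, 62, 65, 78, 86, 88, 92, 99}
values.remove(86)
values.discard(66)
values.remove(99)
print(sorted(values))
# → [4, 56, 57, 61, 62, 65, 78, 88, 92]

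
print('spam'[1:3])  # pa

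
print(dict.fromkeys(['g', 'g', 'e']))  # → {'g': None, 'e': None}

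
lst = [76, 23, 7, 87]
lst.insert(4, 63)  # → [76, 23, 7, 87, 63]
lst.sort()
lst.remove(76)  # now [7, 23, 63, 87]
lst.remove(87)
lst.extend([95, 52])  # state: [7, 23, 63, 95, 52]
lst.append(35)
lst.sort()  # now [7, 23, 35, 52, 63, 95]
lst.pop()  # 95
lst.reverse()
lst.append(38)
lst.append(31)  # [63, 52, 35, 23, 7, 38, 31]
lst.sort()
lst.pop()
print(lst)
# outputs [7, 23, 31, 35, 38, 52]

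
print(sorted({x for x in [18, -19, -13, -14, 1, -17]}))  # [-19, -17, -14, -13, 1, 18]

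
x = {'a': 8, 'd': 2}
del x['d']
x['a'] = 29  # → {'a': 29}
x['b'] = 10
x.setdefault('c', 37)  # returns 37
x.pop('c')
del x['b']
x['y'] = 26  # {'a': 29, 'y': 26}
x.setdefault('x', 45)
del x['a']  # {'y': 26, 'x': 45}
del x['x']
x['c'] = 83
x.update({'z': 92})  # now {'y': 26, 'c': 83, 'z': 92}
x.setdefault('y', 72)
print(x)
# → {'y': 26, 'c': 83, 'z': 92}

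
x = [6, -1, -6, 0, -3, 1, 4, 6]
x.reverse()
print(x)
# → [6, 4, 1, -3, 0, -6, -1, 6]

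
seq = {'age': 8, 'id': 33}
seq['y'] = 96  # {'age': 8, 'id': 33, 'y': 96}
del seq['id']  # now {'age': 8, 'y': 96}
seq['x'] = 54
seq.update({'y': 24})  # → {'age': 8, 'y': 24, 'x': 54}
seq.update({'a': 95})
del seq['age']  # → {'y': 24, 'x': 54, 'a': 95}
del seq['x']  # {'y': 24, 'a': 95}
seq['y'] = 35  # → {'y': 35, 'a': 95}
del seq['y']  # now {'a': 95}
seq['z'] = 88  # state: {'a': 95, 'z': 88}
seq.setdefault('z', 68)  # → 88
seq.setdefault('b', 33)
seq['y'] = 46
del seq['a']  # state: {'z': 88, 'b': 33, 'y': 46}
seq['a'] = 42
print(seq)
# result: {'z': 88, 'b': 33, 'y': 46, 'a': 42}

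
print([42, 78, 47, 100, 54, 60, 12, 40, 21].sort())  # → None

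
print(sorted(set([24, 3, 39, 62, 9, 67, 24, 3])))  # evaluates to [3, 9, 24, 39, 62, 67]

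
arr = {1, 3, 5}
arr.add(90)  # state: {1, 3, 5, 90}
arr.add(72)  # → {1, 3, 5, 72, 90}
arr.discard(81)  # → {1, 3, 5, 72, 90}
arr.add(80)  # {1, 3, 5, 72, 80, 90}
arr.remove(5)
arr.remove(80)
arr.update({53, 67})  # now {1, 3, 53, 67, 72, 90}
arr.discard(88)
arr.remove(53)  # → {1, 3, 67, 72, 90}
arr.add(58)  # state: {1, 3, 58, 67, 72, 90}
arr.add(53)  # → {1, 3, 53, 58, 67, 72, 90}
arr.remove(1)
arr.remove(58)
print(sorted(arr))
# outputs [3, 53, 67, 72, 90]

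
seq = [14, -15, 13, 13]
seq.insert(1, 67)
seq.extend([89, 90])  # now [14, 67, -15, 13, 13, 89, 90]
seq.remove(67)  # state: [14, -15, 13, 13, 89, 90]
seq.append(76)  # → [14, -15, 13, 13, 89, 90, 76]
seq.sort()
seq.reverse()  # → [90, 89, 76, 14, 13, 13, -15]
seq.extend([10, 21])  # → [90, 89, 76, 14, 13, 13, -15, 10, 21]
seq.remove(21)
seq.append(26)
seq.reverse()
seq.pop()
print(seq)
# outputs [26, 10, -15, 13, 13, 14, 76, 89]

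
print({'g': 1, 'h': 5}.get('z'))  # None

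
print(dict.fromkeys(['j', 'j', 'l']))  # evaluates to {'j': None, 'l': None}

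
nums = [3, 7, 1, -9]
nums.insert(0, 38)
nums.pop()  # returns -9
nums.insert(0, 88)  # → [88, 38, 3, 7, 1]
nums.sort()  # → [1, 3, 7, 38, 88]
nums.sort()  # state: [1, 3, 7, 38, 88]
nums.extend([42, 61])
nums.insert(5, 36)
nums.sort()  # [1, 3, 7, 36, 38, 42, 61, 88]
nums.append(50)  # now [1, 3, 7, 36, 38, 42, 61, 88, 50]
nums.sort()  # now [1, 3, 7, 36, 38, 42, 50, 61, 88]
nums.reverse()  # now [88, 61, 50, 42, 38, 36, 7, 3, 1]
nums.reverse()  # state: [1, 3, 7, 36, 38, 42, 50, 61, 88]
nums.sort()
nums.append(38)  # [1, 3, 7, 36, 38, 42, 50, 61, 88, 38]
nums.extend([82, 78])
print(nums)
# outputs [1, 3, 7, 36, 38, 42, 50, 61, 88, 38, 82, 78]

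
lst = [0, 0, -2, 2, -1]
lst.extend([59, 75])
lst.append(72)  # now [0, 0, -2, 2, -1, 59, 75, 72]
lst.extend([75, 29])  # [0, 0, -2, 2, -1, 59, 75, 72, 75, 29]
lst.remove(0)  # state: [0, -2, 2, -1, 59, 75, 72, 75, 29]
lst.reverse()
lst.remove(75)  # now [29, 72, 75, 59, -1, 2, -2, 0]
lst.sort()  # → [-2, -1, 0, 2, 29, 59, 72, 75]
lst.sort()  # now [-2, -1, 0, 2, 29, 59, 72, 75]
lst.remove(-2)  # [-1, 0, 2, 29, 59, 72, 75]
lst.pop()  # 75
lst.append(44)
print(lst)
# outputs [-1, 0, 2, 29, 59, 72, 44]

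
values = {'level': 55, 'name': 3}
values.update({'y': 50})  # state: {'level': 55, 'name': 3, 'y': 50}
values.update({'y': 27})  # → {'level': 55, 'name': 3, 'y': 27}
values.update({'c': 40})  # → {'level': 55, 'name': 3, 'y': 27, 'c': 40}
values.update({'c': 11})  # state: {'level': 55, 'name': 3, 'y': 27, 'c': 11}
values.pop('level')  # 55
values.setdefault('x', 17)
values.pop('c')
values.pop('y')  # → 27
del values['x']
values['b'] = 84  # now {'name': 3, 'b': 84}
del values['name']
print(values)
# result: {'b': 84}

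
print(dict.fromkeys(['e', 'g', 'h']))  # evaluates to {'e': None, 'g': None, 'h': None}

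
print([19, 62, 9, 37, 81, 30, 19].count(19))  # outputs 2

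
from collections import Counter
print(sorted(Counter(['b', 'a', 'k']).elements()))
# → ['a', 'b', 'k']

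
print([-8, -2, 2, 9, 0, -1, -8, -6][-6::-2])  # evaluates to [2, -8]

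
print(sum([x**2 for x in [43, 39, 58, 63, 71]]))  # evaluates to 15744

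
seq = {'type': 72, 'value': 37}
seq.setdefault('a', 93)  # 93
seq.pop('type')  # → 72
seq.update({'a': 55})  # {'value': 37, 'a': 55}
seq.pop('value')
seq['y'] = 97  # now {'a': 55, 'y': 97}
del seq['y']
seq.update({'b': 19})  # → {'a': 55, 'b': 19}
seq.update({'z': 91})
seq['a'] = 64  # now {'a': 64, 'b': 19, 'z': 91}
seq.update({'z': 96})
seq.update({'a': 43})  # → {'a': 43, 'b': 19, 'z': 96}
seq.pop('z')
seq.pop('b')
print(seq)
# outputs {'a': 43}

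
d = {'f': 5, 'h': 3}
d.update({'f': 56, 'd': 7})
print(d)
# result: {'f': 56, 'h': 3, 'd': 7}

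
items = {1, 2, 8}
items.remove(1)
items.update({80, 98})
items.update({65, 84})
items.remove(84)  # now {2, 8, 65, 80, 98}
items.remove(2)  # {8, 65, 80, 98}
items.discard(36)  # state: {8, 65, 80, 98}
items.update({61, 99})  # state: {8, 61, 65, 80, 98, 99}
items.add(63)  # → {8, 61, 63, 65, 80, 98, 99}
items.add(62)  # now {8, 61, 62, 63, 65, 80, 98, 99}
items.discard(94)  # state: {8, 61, 62, 63, 65, 80, 98, 99}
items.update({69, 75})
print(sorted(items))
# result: [8, 61, 62, 63, 65, 69, 75, 80, 98, 99]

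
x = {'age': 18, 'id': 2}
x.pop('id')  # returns 2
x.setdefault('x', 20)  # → 20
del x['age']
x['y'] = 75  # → {'x': 20, 'y': 75}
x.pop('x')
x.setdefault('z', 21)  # 21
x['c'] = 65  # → {'y': 75, 'z': 21, 'c': 65}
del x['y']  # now {'z': 21, 'c': 65}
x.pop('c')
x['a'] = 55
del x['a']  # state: {'z': 21}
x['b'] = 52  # {'z': 21, 'b': 52}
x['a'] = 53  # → {'z': 21, 'b': 52, 'a': 53}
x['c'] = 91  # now {'z': 21, 'b': 52, 'a': 53, 'c': 91}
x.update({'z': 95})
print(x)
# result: {'z': 95, 'b': 52, 'a': 53, 'c': 91}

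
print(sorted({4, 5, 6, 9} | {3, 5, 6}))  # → [3, 4, 5, 6, 9]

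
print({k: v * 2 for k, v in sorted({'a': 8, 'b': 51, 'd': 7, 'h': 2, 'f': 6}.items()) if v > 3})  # {'a': 16, 'b': 102, 'd': 14, 'f': 12}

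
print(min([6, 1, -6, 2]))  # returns -6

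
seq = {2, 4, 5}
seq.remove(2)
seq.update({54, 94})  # {4, 5, 54, 94}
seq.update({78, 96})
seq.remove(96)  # {4, 5, 54, 78, 94}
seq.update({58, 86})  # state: {4, 5, 54, 58, 78, 86, 94}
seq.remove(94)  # {4, 5, 54, 58, 78, 86}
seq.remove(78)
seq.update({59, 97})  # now {4, 5, 54, 58, 59, 86, 97}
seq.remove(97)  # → {4, 5, 54, 58, 59, 86}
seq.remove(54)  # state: {4, 5, 58, 59, 86}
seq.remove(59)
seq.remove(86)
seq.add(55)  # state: {4, 5, 55, 58}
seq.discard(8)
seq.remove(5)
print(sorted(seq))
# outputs [4, 55, 58]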